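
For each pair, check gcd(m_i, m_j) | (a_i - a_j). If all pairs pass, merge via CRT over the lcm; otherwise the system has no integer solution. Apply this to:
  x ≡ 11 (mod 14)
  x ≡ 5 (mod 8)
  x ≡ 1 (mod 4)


Moduli 14, 8, 4 are not pairwise coprime, so CRT works modulo lcm(m_i) when all pairwise compatibility conditions hold.
Pairwise compatibility: gcd(m_i, m_j) must divide a_i - a_j for every pair.
Merge one congruence at a time:
  Start: x ≡ 11 (mod 14).
  Combine with x ≡ 5 (mod 8): gcd(14, 8) = 2; 5 - 11 = -6, which IS divisible by 2, so compatible.
    Write x = 11 + 14·t and substitute into x ≡ 5 (mod 8): 14·t ≡ 5 − 11 = -6 (mod 8).
    Divide the congruence (and modulus) by g = 2: 7·t ≡ -3 (mod 4).
    Reduce coefficients mod 4: 3·t ≡ 1 (mod 4).
    The inverse of 3 mod 4 is 3 (since 3·3 = 9 = 2·4 + 1), so t ≡ 3·1 = 3 ≡ 3 (mod 4).
    Then x = 11 + 14·3 = 53, valid modulo lcm(14, 8) = 56: x ≡ 53 (mod 56).
  Combine with x ≡ 1 (mod 4): gcd(56, 4) = 4; 1 - 53 = -52, which IS divisible by 4, so compatible.
    Write x = 53 + 56·t and substitute into x ≡ 1 (mod 4): 56·t ≡ 1 − 53 = -52 (mod 4).
    Divide the congruence (and modulus) by g = 4: 14·t ≡ -13 (mod 1).
    Modulo 1 every t works; take t = 0.
    Then x = 53 + 56·0 = 53, valid modulo lcm(56, 4) = 56: x ≡ 53 (mod 56).
Verify: 53 mod 14 = 11, 53 mod 8 = 5, 53 mod 4 = 1.

x ≡ 53 (mod 56).


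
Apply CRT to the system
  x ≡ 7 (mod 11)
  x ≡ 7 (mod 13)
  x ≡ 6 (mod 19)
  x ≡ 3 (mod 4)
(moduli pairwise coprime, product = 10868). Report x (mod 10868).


Product of moduli M = 11 · 13 · 19 · 4 = 10868.
Merge one congruence at a time:
  Start: x ≡ 7 (mod 11).
  Combine with x ≡ 7 (mod 13); new modulus lcm = 143.
    Write x = 7 + 11·t and substitute into x ≡ 7 (mod 13): 11·t ≡ 7 − 7 = 0 (mod 13).
    The inverse of 11 mod 13 is 6 (since 11·6 = 66 = 5·13 + 1), so t ≡ 6·0 = 0 ≡ 0 (mod 13).
    Then x = 7 + 11·0 = 7, valid modulo lcm(11, 13) = 143: x ≡ 7 (mod 143).
  Combine with x ≡ 6 (mod 19); new modulus lcm = 2717.
    Write x = 7 + 143·t and substitute into x ≡ 6 (mod 19): 143·t ≡ 6 − 7 = -1 (mod 19).
    Reduce coefficients mod 19: 10·t ≡ 18 (mod 19).
    The inverse of 10 mod 19 is 2 (since 10·2 = 20 = 1·19 + 1), so t ≡ 2·18 = 36 ≡ 17 (mod 19).
    Then x = 7 + 143·17 = 2438, valid modulo lcm(143, 19) = 2717: x ≡ 2438 (mod 2717).
  Combine with x ≡ 3 (mod 4); new modulus lcm = 10868.
    Write x = 2438 + 2717·t and substitute into x ≡ 3 (mod 4): 2717·t ≡ 3 − 2438 = -2435 (mod 4).
    Reduce coefficients mod 4: 1·t ≡ 1 (mod 4).
    So t ≡ 1 (mod 4).
    Then x = 2438 + 2717·1 = 5155, valid modulo lcm(2717, 4) = 10868: x ≡ 5155 (mod 10868).
Verify against each original: 5155 mod 11 = 7, 5155 mod 13 = 7, 5155 mod 19 = 6, 5155 mod 4 = 3.

x ≡ 5155 (mod 10868).


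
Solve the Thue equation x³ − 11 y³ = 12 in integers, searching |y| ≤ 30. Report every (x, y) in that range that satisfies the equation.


The equation is x³ - 11y³ = 12. For fixed y, x³ = 11·y³ + 12, so a solution requires the RHS to be a perfect cube.
Strategy: iterate y from -30 to 30, compute RHS = 11·y³ + 12, and check whether it is a (positive or negative) perfect cube.
Check small values of y:
  y = 0: RHS = 12 is not a perfect cube.
  y = 1: RHS = 23 is not a perfect cube.
  y = -1: RHS = 1 = (1)³ ⇒ x = 1 works.
  y = 2: RHS = 100 is not a perfect cube.
  y = -2: RHS = -76 is not a perfect cube.
  y = 3: RHS = 309 is not a perfect cube.
  y = -3: RHS = -285 is not a perfect cube.
Continuing the search up to |y| = 30 finds no further solutions beyond those listed.
Collected solutions: (1, -1).

Solutions (with |y| ≤ 30): (1, -1).


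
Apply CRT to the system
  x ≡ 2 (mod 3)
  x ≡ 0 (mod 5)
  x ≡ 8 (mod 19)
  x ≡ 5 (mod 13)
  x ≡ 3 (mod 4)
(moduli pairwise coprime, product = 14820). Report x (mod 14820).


Product of moduli M = 3 · 5 · 19 · 13 · 4 = 14820.
Merge one congruence at a time:
  Start: x ≡ 2 (mod 3).
  Combine with x ≡ 0 (mod 5); new modulus lcm = 15.
    Write x = 2 + 3·t and substitute into x ≡ 0 (mod 5): 3·t ≡ 0 − 2 = -2 (mod 5).
    Reduce coefficients mod 5: 3·t ≡ 3 (mod 5).
    The inverse of 3 mod 5 is 2 (since 3·2 = 6 = 1·5 + 1), so t ≡ 2·3 = 6 ≡ 1 (mod 5).
    Then x = 2 + 3·1 = 5, valid modulo lcm(3, 5) = 15: x ≡ 5 (mod 15).
  Combine with x ≡ 8 (mod 19); new modulus lcm = 285.
    Write x = 5 + 15·t and substitute into x ≡ 8 (mod 19): 15·t ≡ 8 − 5 = 3 (mod 19).
    The inverse of 15 mod 19 is 14 (since 15·14 = 210 = 11·19 + 1), so t ≡ 14·3 = 42 ≡ 4 (mod 19).
    Then x = 5 + 15·4 = 65, valid modulo lcm(15, 19) = 285: x ≡ 65 (mod 285).
  Combine with x ≡ 5 (mod 13); new modulus lcm = 3705.
    Write x = 65 + 285·t and substitute into x ≡ 5 (mod 13): 285·t ≡ 5 − 65 = -60 (mod 13).
    Reduce coefficients mod 13: 12·t ≡ 5 (mod 13).
    The inverse of 12 mod 13 is 12 (since 12·12 = 144 = 11·13 + 1), so t ≡ 12·5 = 60 ≡ 8 (mod 13).
    Then x = 65 + 285·8 = 2345, valid modulo lcm(285, 13) = 3705: x ≡ 2345 (mod 3705).
  Combine with x ≡ 3 (mod 4); new modulus lcm = 14820.
    Write x = 2345 + 3705·t and substitute into x ≡ 3 (mod 4): 3705·t ≡ 3 − 2345 = -2342 (mod 4).
    Reduce coefficients mod 4: 1·t ≡ 2 (mod 4).
    So t ≡ 2 (mod 4).
    Then x = 2345 + 3705·2 = 9755, valid modulo lcm(3705, 4) = 14820: x ≡ 9755 (mod 14820).
Verify against each original: 9755 mod 3 = 2, 9755 mod 5 = 0, 9755 mod 19 = 8, 9755 mod 13 = 5, 9755 mod 4 = 3.

x ≡ 9755 (mod 14820).


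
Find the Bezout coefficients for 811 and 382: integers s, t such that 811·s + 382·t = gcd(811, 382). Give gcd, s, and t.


Euclidean algorithm on (811, 382) — divide until remainder is 0:
  811 = 2 · 382 + 47
  382 = 8 · 47 + 6
  47 = 7 · 6 + 5
  6 = 1 · 5 + 1
  5 = 5 · 1 + 0
gcd(811, 382) = 1.
Track Bezout coefficients alongside the remainders: start with r₀ = 811 = a·1 + b·0 (s = 1, t = 0) and r₁ = 382 = a·0 + b·1 (s = 0, t = 1); each new remainder r_{k+1} = r_{k-1} − q_k·r_k inherits s_{k+1} = s_{k-1} − q_k·s_k, t_{k+1} = t_{k-1} − q_k·t_k, so r_k = a·s_k + b·t_k at every step:
  q = 2: r = 47, s = 1 − 2·0 = 1, t = 0 − 2·1 = -2  (check: 811·1 + 382·(-2) = 47)
  q = 8: r = 6, s = 0 − 8·1 = -8, t = 1 − 8·(-2) = 17  (check: 811·(-8) + 382·17 = 6)
  q = 7: r = 5, s = 1 − 7·(-8) = 57, t = -2 − 7·17 = -121  (check: 811·57 + 382·(-121) = 5)
  q = 1: r = 1, s = -8 − 1·57 = -65, t = 17 − 1·(-121) = 138  (check: 811·(-65) + 382·138 = 1)
The row with r = 1 (the gcd) gives the Bezout coefficients s = -65, t = 138.
Result: 811 · (-65) + 382 · (138) = 1.

gcd(811, 382) = 1; s = -65, t = 138 (check: 811·(-65) + 382·138 = 1).


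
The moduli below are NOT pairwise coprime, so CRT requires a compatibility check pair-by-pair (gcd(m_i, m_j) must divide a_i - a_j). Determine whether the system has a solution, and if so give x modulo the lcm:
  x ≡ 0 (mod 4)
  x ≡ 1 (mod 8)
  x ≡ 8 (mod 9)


Moduli 4, 8, 9 are not pairwise coprime, so CRT works modulo lcm(m_i) when all pairwise compatibility conditions hold.
Pairwise compatibility: gcd(m_i, m_j) must divide a_i - a_j for every pair.
Merge one congruence at a time:
  Start: x ≡ 0 (mod 4).
  Combine with x ≡ 1 (mod 8): gcd(4, 8) = 4, and 1 - 0 = 1 is NOT divisible by 4.
    ⇒ system is inconsistent (no integer solution).

No solution (the system is inconsistent).


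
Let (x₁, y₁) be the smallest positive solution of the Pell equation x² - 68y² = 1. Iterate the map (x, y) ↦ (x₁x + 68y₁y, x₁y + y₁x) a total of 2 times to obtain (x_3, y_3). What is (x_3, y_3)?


Step 1: Find the fundamental solution (x₁, y₁) of x² - 68y² = 1.
  Expand √68 as a continued fraction. a₀ = ⌊√68⌋ = 8; iterate m_{k+1} = d_k·a_k − m_k, d_{k+1} = (68 − m_{k+1}²)/d_k, a_{k+1} = ⌊(a₀ + m_{k+1})/d_{k+1}⌋ (starting m₀ = 0, d₀ = 1), with convergents p_k = a_k·p_{k-1} + p_{k-2}, q_k = a_k·q_{k-1} + q_{k-2} (p₋₁ = 1, q₋₁ = 0):
  k = 0: a₀ = 8; p₀/q₀ = 8/1; p₀² − 68·q₀² = 64 − 68 = -4.
  k = 1: m = 8, d = 4, a = ⌊(8 + 8)/4⌋ = 4; p/q = (4·8 + 1)/(4·1 + 0) = 33/4; p² − 68·q² = 1089 − 1088 = 1.
  The first convergent with p² − 68·q² = 1 gives the fundamental solution (x₁, y₁) = (33, 4).
Step 2: Apply the recurrence (x_{n+1}, y_{n+1}) = (x₁x_n + 68y₁y_n, x₁y_n + y₁x_n) repeatedly.
  From (x_1, y_1) = (33, 4): x_2 = 33·33 + 68·4·4 = 2177; y_2 = 33·4 + 4·33 = 264.
  From (x_2, y_2) = (2177, 264): x_3 = 33·2177 + 68·4·264 = 143649; y_3 = 33·264 + 4·2177 = 17420.
Step 3: Verify x_3² - 68·y_3² = 20635035201 - 20635035200 = 1 (should be 1). ✓

(x_1, y_1) = (33, 4); (x_3, y_3) = (143649, 17420).


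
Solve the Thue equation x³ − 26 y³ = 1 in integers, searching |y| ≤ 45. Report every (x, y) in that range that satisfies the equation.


The equation is x³ - 26y³ = 1. For fixed y, x³ = 26·y³ + 1, so a solution requires the RHS to be a perfect cube.
Strategy: iterate y from -45 to 45, compute RHS = 26·y³ + 1, and check whether it is a (positive or negative) perfect cube.
Check small values of y:
  y = 0: RHS = 1 = (1)³ ⇒ x = 1 works.
  y = 1: RHS = 27 = (3)³ ⇒ x = 3 works.
  y = -1: RHS = -25 is not a perfect cube.
  y = 2: RHS = 209 is not a perfect cube.
  y = -2: RHS = -207 is not a perfect cube.
  y = 3: RHS = 703 is not a perfect cube.
  y = -3: RHS = -701 is not a perfect cube.
Continuing the search up to |y| = 45 finds no further solutions beyond those listed.
Collected solutions: (1, 0), (3, 1).

Solutions (with |y| ≤ 45): (1, 0), (3, 1).


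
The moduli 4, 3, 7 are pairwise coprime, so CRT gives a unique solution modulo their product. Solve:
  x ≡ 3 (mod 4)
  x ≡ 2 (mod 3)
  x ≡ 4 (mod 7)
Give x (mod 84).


Moduli 4, 3, 7 are pairwise coprime; by CRT there is a unique solution modulo M = 4 · 3 · 7 = 84.
Solve pairwise, accumulating the modulus:
  Start with x ≡ 3 (mod 4).
  Combine with x ≡ 2 (mod 3): since gcd(4, 3) = 1, we get a unique residue mod 12.
    Write x = 3 + 4·t and substitute into x ≡ 2 (mod 3): 4·t ≡ 2 − 3 = -1 (mod 3).
    Reduce coefficients mod 3: 1·t ≡ 2 (mod 3).
    So t ≡ 2 (mod 3).
    Then x = 3 + 4·2 = 11, valid modulo lcm(4, 3) = 12: x ≡ 11 (mod 12).
  Combine with x ≡ 4 (mod 7): since gcd(12, 7) = 1, we get a unique residue mod 84.
    Write x = 11 + 12·t and substitute into x ≡ 4 (mod 7): 12·t ≡ 4 − 11 = -7 (mod 7).
    Reduce coefficients mod 7: 5·t ≡ 0 (mod 7).
    The inverse of 5 mod 7 is 3 (since 5·3 = 15 = 2·7 + 1), so t ≡ 3·0 = 0 ≡ 0 (mod 7).
    Then x = 11 + 12·0 = 11, valid modulo lcm(12, 7) = 84: x ≡ 11 (mod 84).
Verify: 11 mod 4 = 3 ✓, 11 mod 3 = 2 ✓, 11 mod 7 = 4 ✓.

x ≡ 11 (mod 84).


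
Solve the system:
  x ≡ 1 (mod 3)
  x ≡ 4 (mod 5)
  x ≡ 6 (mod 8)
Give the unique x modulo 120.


Moduli 3, 5, 8 are pairwise coprime; by CRT there is a unique solution modulo M = 3 · 5 · 8 = 120.
Solve pairwise, accumulating the modulus:
  Start with x ≡ 1 (mod 3).
  Combine with x ≡ 4 (mod 5): since gcd(3, 5) = 1, we get a unique residue mod 15.
    Write x = 1 + 3·t and substitute into x ≡ 4 (mod 5): 3·t ≡ 4 − 1 = 3 (mod 5).
    The inverse of 3 mod 5 is 2 (since 3·2 = 6 = 1·5 + 1), so t ≡ 2·3 = 6 ≡ 1 (mod 5).
    Then x = 1 + 3·1 = 4, valid modulo lcm(3, 5) = 15: x ≡ 4 (mod 15).
  Combine with x ≡ 6 (mod 8): since gcd(15, 8) = 1, we get a unique residue mod 120.
    Write x = 4 + 15·t and substitute into x ≡ 6 (mod 8): 15·t ≡ 6 − 4 = 2 (mod 8).
    Reduce coefficients mod 8: 7·t ≡ 2 (mod 8).
    The inverse of 7 mod 8 is 7 (since 7·7 = 49 = 6·8 + 1), so t ≡ 7·2 = 14 ≡ 6 (mod 8).
    Then x = 4 + 15·6 = 94, valid modulo lcm(15, 8) = 120: x ≡ 94 (mod 120).
Verify: 94 mod 3 = 1 ✓, 94 mod 5 = 4 ✓, 94 mod 8 = 6 ✓.

x ≡ 94 (mod 120).


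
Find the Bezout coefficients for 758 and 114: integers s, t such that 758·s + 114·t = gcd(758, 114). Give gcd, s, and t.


Euclidean algorithm on (758, 114) — divide until remainder is 0:
  758 = 6 · 114 + 74
  114 = 1 · 74 + 40
  74 = 1 · 40 + 34
  40 = 1 · 34 + 6
  34 = 5 · 6 + 4
  6 = 1 · 4 + 2
  4 = 2 · 2 + 0
gcd(758, 114) = 2.
Track Bezout coefficients alongside the remainders: start with r₀ = 758 = a·1 + b·0 (s = 1, t = 0) and r₁ = 114 = a·0 + b·1 (s = 0, t = 1); each new remainder r_{k+1} = r_{k-1} − q_k·r_k inherits s_{k+1} = s_{k-1} − q_k·s_k, t_{k+1} = t_{k-1} − q_k·t_k, so r_k = a·s_k + b·t_k at every step:
  q = 6: r = 74, s = 1 − 6·0 = 1, t = 0 − 6·1 = -6  (check: 758·1 + 114·(-6) = 74)
  q = 1: r = 40, s = 0 − 1·1 = -1, t = 1 − 1·(-6) = 7  (check: 758·(-1) + 114·7 = 40)
  q = 1: r = 34, s = 1 − 1·(-1) = 2, t = -6 − 1·7 = -13  (check: 758·2 + 114·(-13) = 34)
  q = 1: r = 6, s = -1 − 1·2 = -3, t = 7 − 1·(-13) = 20  (check: 758·(-3) + 114·20 = 6)
  q = 5: r = 4, s = 2 − 5·(-3) = 17, t = -13 − 5·20 = -113  (check: 758·17 + 114·(-113) = 4)
  q = 1: r = 2, s = -3 − 1·17 = -20, t = 20 − 1·(-113) = 133  (check: 758·(-20) + 114·133 = 2)
The row with r = 2 (the gcd) gives the Bezout coefficients s = -20, t = 133.
Result: 758 · (-20) + 114 · (133) = 2.

gcd(758, 114) = 2; s = -20, t = 133 (check: 758·(-20) + 114·133 = 2).


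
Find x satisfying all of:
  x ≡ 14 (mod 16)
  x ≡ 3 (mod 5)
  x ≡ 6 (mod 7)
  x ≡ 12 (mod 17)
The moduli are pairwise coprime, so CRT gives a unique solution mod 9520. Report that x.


Product of moduli M = 16 · 5 · 7 · 17 = 9520.
Merge one congruence at a time:
  Start: x ≡ 14 (mod 16).
  Combine with x ≡ 3 (mod 5); new modulus lcm = 80.
    Write x = 14 + 16·t and substitute into x ≡ 3 (mod 5): 16·t ≡ 3 − 14 = -11 (mod 5).
    Reduce coefficients mod 5: 1·t ≡ 4 (mod 5).
    So t ≡ 4 (mod 5).
    Then x = 14 + 16·4 = 78, valid modulo lcm(16, 5) = 80: x ≡ 78 (mod 80).
  Combine with x ≡ 6 (mod 7); new modulus lcm = 560.
    Write x = 78 + 80·t and substitute into x ≡ 6 (mod 7): 80·t ≡ 6 − 78 = -72 (mod 7).
    Reduce coefficients mod 7: 3·t ≡ 5 (mod 7).
    The inverse of 3 mod 7 is 5 (since 3·5 = 15 = 2·7 + 1), so t ≡ 5·5 = 25 ≡ 4 (mod 7).
    Then x = 78 + 80·4 = 398, valid modulo lcm(80, 7) = 560: x ≡ 398 (mod 560).
  Combine with x ≡ 12 (mod 17); new modulus lcm = 9520.
    Write x = 398 + 560·t and substitute into x ≡ 12 (mod 17): 560·t ≡ 12 − 398 = -386 (mod 17).
    Reduce coefficients mod 17: 16·t ≡ 5 (mod 17).
    The inverse of 16 mod 17 is 16 (since 16·16 = 256 = 15·17 + 1), so t ≡ 16·5 = 80 ≡ 12 (mod 17).
    Then x = 398 + 560·12 = 7118, valid modulo lcm(560, 17) = 9520: x ≡ 7118 (mod 9520).
Verify against each original: 7118 mod 16 = 14, 7118 mod 5 = 3, 7118 mod 7 = 6, 7118 mod 17 = 12.

x ≡ 7118 (mod 9520).


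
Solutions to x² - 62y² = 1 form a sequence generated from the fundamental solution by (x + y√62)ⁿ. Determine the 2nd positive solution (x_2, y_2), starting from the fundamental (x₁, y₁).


Step 1: Find the fundamental solution (x₁, y₁) of x² - 62y² = 1.
  Expand √62 as a continued fraction. a₀ = ⌊√62⌋ = 7; iterate m_{k+1} = d_k·a_k − m_k, d_{k+1} = (62 − m_{k+1}²)/d_k, a_{k+1} = ⌊(a₀ + m_{k+1})/d_{k+1}⌋ (starting m₀ = 0, d₀ = 1), with convergents p_k = a_k·p_{k-1} + p_{k-2}, q_k = a_k·q_{k-1} + q_{k-2} (p₋₁ = 1, q₋₁ = 0):
  k = 0: a₀ = 7; p₀/q₀ = 7/1; p₀² − 62·q₀² = 49 − 62 = -13.
  k = 1: m = 7, d = 13, a = ⌊(7 + 7)/13⌋ = 1; p/q = (1·7 + 1)/(1·1 + 0) = 8/1; p² − 62·q² = 64 − 62 = 2.
  k = 2: m = 6, d = 2, a = ⌊(7 + 6)/2⌋ = 6; p/q = (6·8 + 7)/(6·1 + 1) = 55/7; p² − 62·q² = 3025 − 3038 = -13.
  k = 3: m = 6, d = 13, a = ⌊(7 + 6)/13⌋ = 1; p/q = (1·55 + 8)/(1·7 + 1) = 63/8; p² − 62·q² = 3969 − 3968 = 1.
  The first convergent with p² − 62·q² = 1 gives the fundamental solution (x₁, y₁) = (63, 8).
Step 2: Apply the recurrence (x_{n+1}, y_{n+1}) = (x₁x_n + 62y₁y_n, x₁y_n + y₁x_n) repeatedly.
  From (x_1, y_1) = (63, 8): x_2 = 63·63 + 62·8·8 = 7937; y_2 = 63·8 + 8·63 = 1008.
Step 3: Verify x_2² - 62·y_2² = 62995969 - 62995968 = 1 (should be 1). ✓

(x_1, y_1) = (63, 8); (x_2, y_2) = (7937, 1008).


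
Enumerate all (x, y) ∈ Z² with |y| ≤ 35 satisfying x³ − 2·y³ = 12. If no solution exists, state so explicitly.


The equation is x³ - 2y³ = 12. For fixed y, x³ = 2·y³ + 12, so a solution requires the RHS to be a perfect cube.
Strategy: iterate y from -35 to 35, compute RHS = 2·y³ + 12, and check whether it is a (positive or negative) perfect cube.
Check small values of y:
  y = 0: RHS = 12 is not a perfect cube.
  y = 1: RHS = 14 is not a perfect cube.
  y = -1: RHS = 10 is not a perfect cube.
  y = 2: RHS = 28 is not a perfect cube.
  y = -2: RHS = -4 is not a perfect cube.
  y = 3: RHS = 66 is not a perfect cube.
  y = -3: RHS = -42 is not a perfect cube.
Continuing the search up to |y| = 35 finds no solutions either.
No (x, y) in the scanned range satisfies the equation.

No integer solutions with |y| ≤ 35.


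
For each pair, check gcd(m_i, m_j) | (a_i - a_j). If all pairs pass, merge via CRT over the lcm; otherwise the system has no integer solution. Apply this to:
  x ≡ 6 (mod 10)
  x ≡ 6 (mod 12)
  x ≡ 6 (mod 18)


Moduli 10, 12, 18 are not pairwise coprime, so CRT works modulo lcm(m_i) when all pairwise compatibility conditions hold.
Pairwise compatibility: gcd(m_i, m_j) must divide a_i - a_j for every pair.
Merge one congruence at a time:
  Start: x ≡ 6 (mod 10).
  Combine with x ≡ 6 (mod 12): gcd(10, 12) = 2; 6 - 6 = 0, which IS divisible by 2, so compatible.
    Write x = 6 + 10·t and substitute into x ≡ 6 (mod 12): 10·t ≡ 6 − 6 = 0 (mod 12).
    Divide the congruence (and modulus) by g = 2: 5·t ≡ 0 (mod 6).
    The inverse of 5 mod 6 is 5 (since 5·5 = 25 = 4·6 + 1), so t ≡ 5·0 = 0 ≡ 0 (mod 6).
    Then x = 6 + 10·0 = 6, valid modulo lcm(10, 12) = 60: x ≡ 6 (mod 60).
  Combine with x ≡ 6 (mod 18): gcd(60, 18) = 6; 6 - 6 = 0, which IS divisible by 6, so compatible.
    Write x = 6 + 60·t and substitute into x ≡ 6 (mod 18): 60·t ≡ 6 − 6 = 0 (mod 18).
    Divide the congruence (and modulus) by g = 6: 10·t ≡ 0 (mod 3).
    Reduce coefficients mod 3: 1·t ≡ 0 (mod 3).
    So t ≡ 0 (mod 3).
    Then x = 6 + 60·0 = 6, valid modulo lcm(60, 18) = 180: x ≡ 6 (mod 180).
Verify: 6 mod 10 = 6, 6 mod 12 = 6, 6 mod 18 = 6.

x ≡ 6 (mod 180).


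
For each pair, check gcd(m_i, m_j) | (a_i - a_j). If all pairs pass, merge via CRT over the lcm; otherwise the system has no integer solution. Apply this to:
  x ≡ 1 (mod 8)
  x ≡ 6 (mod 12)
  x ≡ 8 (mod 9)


Moduli 8, 12, 9 are not pairwise coprime, so CRT works modulo lcm(m_i) when all pairwise compatibility conditions hold.
Pairwise compatibility: gcd(m_i, m_j) must divide a_i - a_j for every pair.
Merge one congruence at a time:
  Start: x ≡ 1 (mod 8).
  Combine with x ≡ 6 (mod 12): gcd(8, 12) = 4, and 6 - 1 = 5 is NOT divisible by 4.
    ⇒ system is inconsistent (no integer solution).

No solution (the system is inconsistent).


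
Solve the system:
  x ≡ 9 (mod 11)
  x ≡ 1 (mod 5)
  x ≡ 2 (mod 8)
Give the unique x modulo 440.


Moduli 11, 5, 8 are pairwise coprime; by CRT there is a unique solution modulo M = 11 · 5 · 8 = 440.
Solve pairwise, accumulating the modulus:
  Start with x ≡ 9 (mod 11).
  Combine with x ≡ 1 (mod 5): since gcd(11, 5) = 1, we get a unique residue mod 55.
    Write x = 9 + 11·t and substitute into x ≡ 1 (mod 5): 11·t ≡ 1 − 9 = -8 (mod 5).
    Reduce coefficients mod 5: 1·t ≡ 2 (mod 5).
    So t ≡ 2 (mod 5).
    Then x = 9 + 11·2 = 31, valid modulo lcm(11, 5) = 55: x ≡ 31 (mod 55).
  Combine with x ≡ 2 (mod 8): since gcd(55, 8) = 1, we get a unique residue mod 440.
    Write x = 31 + 55·t and substitute into x ≡ 2 (mod 8): 55·t ≡ 2 − 31 = -29 (mod 8).
    Reduce coefficients mod 8: 7·t ≡ 3 (mod 8).
    The inverse of 7 mod 8 is 7 (since 7·7 = 49 = 6·8 + 1), so t ≡ 7·3 = 21 ≡ 5 (mod 8).
    Then x = 31 + 55·5 = 306, valid modulo lcm(55, 8) = 440: x ≡ 306 (mod 440).
Verify: 306 mod 11 = 9 ✓, 306 mod 5 = 1 ✓, 306 mod 8 = 2 ✓.

x ≡ 306 (mod 440).


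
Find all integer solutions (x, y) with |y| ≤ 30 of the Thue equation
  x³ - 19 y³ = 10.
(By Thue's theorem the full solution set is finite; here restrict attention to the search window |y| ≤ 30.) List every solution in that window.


The equation is x³ - 19y³ = 10. For fixed y, x³ = 19·y³ + 10, so a solution requires the RHS to be a perfect cube.
Strategy: iterate y from -30 to 30, compute RHS = 19·y³ + 10, and check whether it is a (positive or negative) perfect cube.
Check small values of y:
  y = 0: RHS = 10 is not a perfect cube.
  y = 1: RHS = 29 is not a perfect cube.
  y = -1: RHS = -9 is not a perfect cube.
  y = 2: RHS = 162 is not a perfect cube.
  y = -2: RHS = -142 is not a perfect cube.
  y = 3: RHS = 523 is not a perfect cube.
  y = -3: RHS = -503 is not a perfect cube.
Continuing the search up to |y| = 30 finds no solutions either.
No (x, y) in the scanned range satisfies the equation.

No integer solutions with |y| ≤ 30.


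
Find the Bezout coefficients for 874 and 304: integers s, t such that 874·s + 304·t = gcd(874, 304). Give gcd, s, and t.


Euclidean algorithm on (874, 304) — divide until remainder is 0:
  874 = 2 · 304 + 266
  304 = 1 · 266 + 38
  266 = 7 · 38 + 0
gcd(874, 304) = 38.
Track Bezout coefficients alongside the remainders: start with r₀ = 874 = a·1 + b·0 (s = 1, t = 0) and r₁ = 304 = a·0 + b·1 (s = 0, t = 1); each new remainder r_{k+1} = r_{k-1} − q_k·r_k inherits s_{k+1} = s_{k-1} − q_k·s_k, t_{k+1} = t_{k-1} − q_k·t_k, so r_k = a·s_k + b·t_k at every step:
  q = 2: r = 266, s = 1 − 2·0 = 1, t = 0 − 2·1 = -2  (check: 874·1 + 304·(-2) = 266)
  q = 1: r = 38, s = 0 − 1·1 = -1, t = 1 − 1·(-2) = 3  (check: 874·(-1) + 304·3 = 38)
The row with r = 38 (the gcd) gives the Bezout coefficients s = -1, t = 3.
Result: 874 · (-1) + 304 · (3) = 38.

gcd(874, 304) = 38; s = -1, t = 3 (check: 874·(-1) + 304·3 = 38).


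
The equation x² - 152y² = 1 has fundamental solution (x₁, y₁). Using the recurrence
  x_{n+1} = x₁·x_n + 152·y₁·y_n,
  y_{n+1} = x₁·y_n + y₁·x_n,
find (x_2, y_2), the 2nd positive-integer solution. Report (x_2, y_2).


Step 1: Find the fundamental solution (x₁, y₁) of x² - 152y² = 1.
  Expand √152 as a continued fraction. a₀ = ⌊√152⌋ = 12; iterate m_{k+1} = d_k·a_k − m_k, d_{k+1} = (152 − m_{k+1}²)/d_k, a_{k+1} = ⌊(a₀ + m_{k+1})/d_{k+1}⌋ (starting m₀ = 0, d₀ = 1), with convergents p_k = a_k·p_{k-1} + p_{k-2}, q_k = a_k·q_{k-1} + q_{k-2} (p₋₁ = 1, q₋₁ = 0):
  k = 0: a₀ = 12; p₀/q₀ = 12/1; p₀² − 152·q₀² = 144 − 152 = -8.
  k = 1: m = 12, d = 8, a = ⌊(12 + 12)/8⌋ = 3; p/q = (3·12 + 1)/(3·1 + 0) = 37/3; p² − 152·q² = 1369 − 1368 = 1.
  The first convergent with p² − 152·q² = 1 gives the fundamental solution (x₁, y₁) = (37, 3).
Step 2: Apply the recurrence (x_{n+1}, y_{n+1}) = (x₁x_n + 152y₁y_n, x₁y_n + y₁x_n) repeatedly.
  From (x_1, y_1) = (37, 3): x_2 = 37·37 + 152·3·3 = 2737; y_2 = 37·3 + 3·37 = 222.
Step 3: Verify x_2² - 152·y_2² = 7491169 - 7491168 = 1 (should be 1). ✓

(x_1, y_1) = (37, 3); (x_2, y_2) = (2737, 222).


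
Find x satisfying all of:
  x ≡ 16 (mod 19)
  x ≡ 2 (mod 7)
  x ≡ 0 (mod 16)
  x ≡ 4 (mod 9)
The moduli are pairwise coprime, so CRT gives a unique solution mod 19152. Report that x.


Product of moduli M = 19 · 7 · 16 · 9 = 19152.
Merge one congruence at a time:
  Start: x ≡ 16 (mod 19).
  Combine with x ≡ 2 (mod 7); new modulus lcm = 133.
    Write x = 16 + 19·t and substitute into x ≡ 2 (mod 7): 19·t ≡ 2 − 16 = -14 (mod 7).
    Reduce coefficients mod 7: 5·t ≡ 0 (mod 7).
    The inverse of 5 mod 7 is 3 (since 5·3 = 15 = 2·7 + 1), so t ≡ 3·0 = 0 ≡ 0 (mod 7).
    Then x = 16 + 19·0 = 16, valid modulo lcm(19, 7) = 133: x ≡ 16 (mod 133).
  Combine with x ≡ 0 (mod 16); new modulus lcm = 2128.
    Write x = 16 + 133·t and substitute into x ≡ 0 (mod 16): 133·t ≡ 0 − 16 = -16 (mod 16).
    Reduce coefficients mod 16: 5·t ≡ 0 (mod 16).
    The inverse of 5 mod 16 is 13 (since 5·13 = 65 = 4·16 + 1), so t ≡ 13·0 = 0 ≡ 0 (mod 16).
    Then x = 16 + 133·0 = 16, valid modulo lcm(133, 16) = 2128: x ≡ 16 (mod 2128).
  Combine with x ≡ 4 (mod 9); new modulus lcm = 19152.
    Write x = 16 + 2128·t and substitute into x ≡ 4 (mod 9): 2128·t ≡ 4 − 16 = -12 (mod 9).
    Reduce coefficients mod 9: 4·t ≡ 6 (mod 9).
    The inverse of 4 mod 9 is 7 (since 4·7 = 28 = 3·9 + 1), so t ≡ 7·6 = 42 ≡ 6 (mod 9).
    Then x = 16 + 2128·6 = 12784, valid modulo lcm(2128, 9) = 19152: x ≡ 12784 (mod 19152).
Verify against each original: 12784 mod 19 = 16, 12784 mod 7 = 2, 12784 mod 16 = 0, 12784 mod 9 = 4.

x ≡ 12784 (mod 19152).


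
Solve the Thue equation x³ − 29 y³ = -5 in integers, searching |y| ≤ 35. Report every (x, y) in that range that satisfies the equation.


The equation is x³ - 29y³ = -5. For fixed y, x³ = 29·y³ − 5, so a solution requires the RHS to be a perfect cube.
Strategy: iterate y from -35 to 35, compute RHS = 29·y³ − 5, and check whether it is a (positive or negative) perfect cube.
Check small values of y:
  y = 0: RHS = -5 is not a perfect cube.
  y = 1: RHS = 24 is not a perfect cube.
  y = -1: RHS = -34 is not a perfect cube.
  y = 2: RHS = 227 is not a perfect cube.
  y = -2: RHS = -237 is not a perfect cube.
  y = 3: RHS = 778 is not a perfect cube.
  y = -3: RHS = -788 is not a perfect cube.
Continuing the search up to |y| = 35 finds no solutions either.
No (x, y) in the scanned range satisfies the equation.

No integer solutions with |y| ≤ 35.


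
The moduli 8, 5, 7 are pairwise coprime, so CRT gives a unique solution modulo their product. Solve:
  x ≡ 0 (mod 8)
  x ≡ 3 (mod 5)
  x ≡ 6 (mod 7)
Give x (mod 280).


Moduli 8, 5, 7 are pairwise coprime; by CRT there is a unique solution modulo M = 8 · 5 · 7 = 280.
Solve pairwise, accumulating the modulus:
  Start with x ≡ 0 (mod 8).
  Combine with x ≡ 3 (mod 5): since gcd(8, 5) = 1, we get a unique residue mod 40.
    Write x = 0 + 8·t and substitute into x ≡ 3 (mod 5): 8·t ≡ 3 − 0 = 3 (mod 5).
    Reduce coefficients mod 5: 3·t ≡ 3 (mod 5).
    The inverse of 3 mod 5 is 2 (since 3·2 = 6 = 1·5 + 1), so t ≡ 2·3 = 6 ≡ 1 (mod 5).
    Then x = 0 + 8·1 = 8, valid modulo lcm(8, 5) = 40: x ≡ 8 (mod 40).
  Combine with x ≡ 6 (mod 7): since gcd(40, 7) = 1, we get a unique residue mod 280.
    Write x = 8 + 40·t and substitute into x ≡ 6 (mod 7): 40·t ≡ 6 − 8 = -2 (mod 7).
    Reduce coefficients mod 7: 5·t ≡ 5 (mod 7).
    The inverse of 5 mod 7 is 3 (since 5·3 = 15 = 2·7 + 1), so t ≡ 3·5 = 15 ≡ 1 (mod 7).
    Then x = 8 + 40·1 = 48, valid modulo lcm(40, 7) = 280: x ≡ 48 (mod 280).
Verify: 48 mod 8 = 0 ✓, 48 mod 5 = 3 ✓, 48 mod 7 = 6 ✓.

x ≡ 48 (mod 280).


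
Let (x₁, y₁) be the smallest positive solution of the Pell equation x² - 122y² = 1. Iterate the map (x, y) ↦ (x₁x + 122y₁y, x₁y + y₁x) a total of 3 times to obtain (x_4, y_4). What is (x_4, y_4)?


Step 1: Find the fundamental solution (x₁, y₁) of x² - 122y² = 1.
  Expand √122 as a continued fraction. a₀ = ⌊√122⌋ = 11; iterate m_{k+1} = d_k·a_k − m_k, d_{k+1} = (122 − m_{k+1}²)/d_k, a_{k+1} = ⌊(a₀ + m_{k+1})/d_{k+1}⌋ (starting m₀ = 0, d₀ = 1), with convergents p_k = a_k·p_{k-1} + p_{k-2}, q_k = a_k·q_{k-1} + q_{k-2} (p₋₁ = 1, q₋₁ = 0):
  k = 0: a₀ = 11; p₀/q₀ = 11/1; p₀² − 122·q₀² = 121 − 122 = -1.
  k = 1: m = 11, d = 1, a = ⌊(11 + 11)/1⌋ = 22; p/q = (22·11 + 1)/(22·1 + 0) = 243/22; p² − 122·q² = 59049 − 59048 = 1.
  The first convergent with p² − 122·q² = 1 gives the fundamental solution (x₁, y₁) = (243, 22).
Step 2: Apply the recurrence (x_{n+1}, y_{n+1}) = (x₁x_n + 122y₁y_n, x₁y_n + y₁x_n) repeatedly.
  From (x_1, y_1) = (243, 22): x_2 = 243·243 + 122·22·22 = 118097; y_2 = 243·22 + 22·243 = 10692.
  From (x_2, y_2) = (118097, 10692): x_3 = 243·118097 + 122·22·10692 = 57394899; y_3 = 243·10692 + 22·118097 = 5196290.
  From (x_3, y_3) = (57394899, 5196290): x_4 = 243·57394899 + 122·22·5196290 = 27893802817; y_4 = 243·5196290 + 22·57394899 = 2525386248.
Step 3: Verify x_4² - 122·y_4² = 778064235593677135489 - 778064235593677135488 = 1 (should be 1). ✓

(x_1, y_1) = (243, 22); (x_4, y_4) = (27893802817, 2525386248).


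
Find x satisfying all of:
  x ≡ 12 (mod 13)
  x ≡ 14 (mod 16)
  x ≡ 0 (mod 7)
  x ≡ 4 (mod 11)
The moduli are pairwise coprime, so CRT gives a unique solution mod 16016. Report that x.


Product of moduli M = 13 · 16 · 7 · 11 = 16016.
Merge one congruence at a time:
  Start: x ≡ 12 (mod 13).
  Combine with x ≡ 14 (mod 16); new modulus lcm = 208.
    Write x = 12 + 13·t and substitute into x ≡ 14 (mod 16): 13·t ≡ 14 − 12 = 2 (mod 16).
    The inverse of 13 mod 16 is 5 (since 13·5 = 65 = 4·16 + 1), so t ≡ 5·2 = 10 ≡ 10 (mod 16).
    Then x = 12 + 13·10 = 142, valid modulo lcm(13, 16) = 208: x ≡ 142 (mod 208).
  Combine with x ≡ 0 (mod 7); new modulus lcm = 1456.
    Write x = 142 + 208·t and substitute into x ≡ 0 (mod 7): 208·t ≡ 0 − 142 = -142 (mod 7).
    Reduce coefficients mod 7: 5·t ≡ 5 (mod 7).
    The inverse of 5 mod 7 is 3 (since 5·3 = 15 = 2·7 + 1), so t ≡ 3·5 = 15 ≡ 1 (mod 7).
    Then x = 142 + 208·1 = 350, valid modulo lcm(208, 7) = 1456: x ≡ 350 (mod 1456).
  Combine with x ≡ 4 (mod 11); new modulus lcm = 16016.
    Write x = 350 + 1456·t and substitute into x ≡ 4 (mod 11): 1456·t ≡ 4 − 350 = -346 (mod 11).
    Reduce coefficients mod 11: 4·t ≡ 6 (mod 11).
    The inverse of 4 mod 11 is 3 (since 4·3 = 12 = 1·11 + 1), so t ≡ 3·6 = 18 ≡ 7 (mod 11).
    Then x = 350 + 1456·7 = 10542, valid modulo lcm(1456, 11) = 16016: x ≡ 10542 (mod 16016).
Verify against each original: 10542 mod 13 = 12, 10542 mod 16 = 14, 10542 mod 7 = 0, 10542 mod 11 = 4.

x ≡ 10542 (mod 16016).


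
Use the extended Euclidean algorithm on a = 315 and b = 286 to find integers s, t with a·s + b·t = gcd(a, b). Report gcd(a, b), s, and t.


Euclidean algorithm on (315, 286) — divide until remainder is 0:
  315 = 1 · 286 + 29
  286 = 9 · 29 + 25
  29 = 1 · 25 + 4
  25 = 6 · 4 + 1
  4 = 4 · 1 + 0
gcd(315, 286) = 1.
Track Bezout coefficients alongside the remainders: start with r₀ = 315 = a·1 + b·0 (s = 1, t = 0) and r₁ = 286 = a·0 + b·1 (s = 0, t = 1); each new remainder r_{k+1} = r_{k-1} − q_k·r_k inherits s_{k+1} = s_{k-1} − q_k·s_k, t_{k+1} = t_{k-1} − q_k·t_k, so r_k = a·s_k + b·t_k at every step:
  q = 1: r = 29, s = 1 − 1·0 = 1, t = 0 − 1·1 = -1  (check: 315·1 + 286·(-1) = 29)
  q = 9: r = 25, s = 0 − 9·1 = -9, t = 1 − 9·(-1) = 10  (check: 315·(-9) + 286·10 = 25)
  q = 1: r = 4, s = 1 − 1·(-9) = 10, t = -1 − 1·10 = -11  (check: 315·10 + 286·(-11) = 4)
  q = 6: r = 1, s = -9 − 6·10 = -69, t = 10 − 6·(-11) = 76  (check: 315·(-69) + 286·76 = 1)
The row with r = 1 (the gcd) gives the Bezout coefficients s = -69, t = 76.
Result: 315 · (-69) + 286 · (76) = 1.

gcd(315, 286) = 1; s = -69, t = 76 (check: 315·(-69) + 286·76 = 1).


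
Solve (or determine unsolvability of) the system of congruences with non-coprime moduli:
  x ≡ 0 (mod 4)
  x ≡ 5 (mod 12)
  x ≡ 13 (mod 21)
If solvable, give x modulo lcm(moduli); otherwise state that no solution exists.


Moduli 4, 12, 21 are not pairwise coprime, so CRT works modulo lcm(m_i) when all pairwise compatibility conditions hold.
Pairwise compatibility: gcd(m_i, m_j) must divide a_i - a_j for every pair.
Merge one congruence at a time:
  Start: x ≡ 0 (mod 4).
  Combine with x ≡ 5 (mod 12): gcd(4, 12) = 4, and 5 - 0 = 5 is NOT divisible by 4.
    ⇒ system is inconsistent (no integer solution).

No solution (the system is inconsistent).


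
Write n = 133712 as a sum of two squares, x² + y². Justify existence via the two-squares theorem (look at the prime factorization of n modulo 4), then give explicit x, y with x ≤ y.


Step 1: Factor n = 133712 = 2^4 · 61 · 137.
Step 2: Check the mod-4 condition on each prime factor: 2 = 2 (special); 61 ≡ 1 (mod 4), exponent 1; 137 ≡ 1 (mod 4), exponent 1.
All primes ≡ 3 (mod 4) appear to even exponent (or don't appear), so by the two-squares theorem n IS expressible as a sum of two squares.
Step 3: Build a representation. Group n = k² · m with k = 4 and m = 61 · 137 = 8357 (a product of primes ≡ 1 (mod 4)); a representation of m scales to one of n via (k·x)² + (k·y)² = k²(x² + y²). Each prime p ≡ 1 (mod 4) is itself a sum of two squares; find a² by testing p − a² for a perfect square:
  61: 61 − 1² = 60, 61 − 2² = 57, 61 − 3² = 52, 61 − 4² = 45, 61 − 5² = 36 = 6² ⇒ 61 = 5² + 6².
  137: 137 − 1² = 136, 137 − 2² = 133, 137 − 3² = 128, 137 − 4² = 121 = 11² ⇒ 137 = 4² + 11².
  Combine using the Brahmagupta–Fibonacci identity (a² + b²)(c² + d²) = (ac − bd)² + (ad + bc)² = (ac + bd)² + (ad − bc)²:
  61 · 137 = 8357: from (5² + 6²)(4² + 11²), take (5·4 − 6·11, 5·11 + 6·4) = (20 − 66, 55 + 24) = (-46, 79); dropping signs (only squares matter) gives (46, 79); check 46² + 79² = 2116 + 6241 = 8357 ✓.
  Scale by k = 4: (4·46, 4·79) = (184, 316).
Step 4: Order so x ≤ y and verify: 184² + 316² = 33856 + 99856 = 133712 = n. ✓

n = 133712 = 184² + 316² (one valid representation with x ≤ y).


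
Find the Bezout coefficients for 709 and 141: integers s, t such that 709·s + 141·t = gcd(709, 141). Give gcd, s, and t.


Euclidean algorithm on (709, 141) — divide until remainder is 0:
  709 = 5 · 141 + 4
  141 = 35 · 4 + 1
  4 = 4 · 1 + 0
gcd(709, 141) = 1.
Track Bezout coefficients alongside the remainders: start with r₀ = 709 = a·1 + b·0 (s = 1, t = 0) and r₁ = 141 = a·0 + b·1 (s = 0, t = 1); each new remainder r_{k+1} = r_{k-1} − q_k·r_k inherits s_{k+1} = s_{k-1} − q_k·s_k, t_{k+1} = t_{k-1} − q_k·t_k, so r_k = a·s_k + b·t_k at every step:
  q = 5: r = 4, s = 1 − 5·0 = 1, t = 0 − 5·1 = -5  (check: 709·1 + 141·(-5) = 4)
  q = 35: r = 1, s = 0 − 35·1 = -35, t = 1 − 35·(-5) = 176  (check: 709·(-35) + 141·176 = 1)
The row with r = 1 (the gcd) gives the Bezout coefficients s = -35, t = 176.
Result: 709 · (-35) + 141 · (176) = 1.

gcd(709, 141) = 1; s = -35, t = 176 (check: 709·(-35) + 141·176 = 1).


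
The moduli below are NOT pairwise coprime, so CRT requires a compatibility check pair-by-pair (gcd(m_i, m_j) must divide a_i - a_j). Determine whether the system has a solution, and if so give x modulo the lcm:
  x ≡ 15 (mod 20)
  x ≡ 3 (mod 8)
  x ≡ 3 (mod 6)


Moduli 20, 8, 6 are not pairwise coprime, so CRT works modulo lcm(m_i) when all pairwise compatibility conditions hold.
Pairwise compatibility: gcd(m_i, m_j) must divide a_i - a_j for every pair.
Merge one congruence at a time:
  Start: x ≡ 15 (mod 20).
  Combine with x ≡ 3 (mod 8): gcd(20, 8) = 4; 3 - 15 = -12, which IS divisible by 4, so compatible.
    Write x = 15 + 20·t and substitute into x ≡ 3 (mod 8): 20·t ≡ 3 − 15 = -12 (mod 8).
    Divide the congruence (and modulus) by g = 4: 5·t ≡ -3 (mod 2).
    Reduce coefficients mod 2: 1·t ≡ 1 (mod 2).
    So t ≡ 1 (mod 2).
    Then x = 15 + 20·1 = 35, valid modulo lcm(20, 8) = 40: x ≡ 35 (mod 40).
  Combine with x ≡ 3 (mod 6): gcd(40, 6) = 2; 3 - 35 = -32, which IS divisible by 2, so compatible.
    Write x = 35 + 40·t and substitute into x ≡ 3 (mod 6): 40·t ≡ 3 − 35 = -32 (mod 6).
    Divide the congruence (and modulus) by g = 2: 20·t ≡ -16 (mod 3).
    Reduce coefficients mod 3: 2·t ≡ 2 (mod 3).
    The inverse of 2 mod 3 is 2 (since 2·2 = 4 = 1·3 + 1), so t ≡ 2·2 = 4 ≡ 1 (mod 3).
    Then x = 35 + 40·1 = 75, valid modulo lcm(40, 6) = 120: x ≡ 75 (mod 120).
Verify: 75 mod 20 = 15, 75 mod 8 = 3, 75 mod 6 = 3.

x ≡ 75 (mod 120).


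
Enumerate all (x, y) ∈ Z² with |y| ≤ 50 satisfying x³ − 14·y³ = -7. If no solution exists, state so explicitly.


The equation is x³ - 14y³ = -7. For fixed y, x³ = 14·y³ − 7, so a solution requires the RHS to be a perfect cube.
Strategy: iterate y from -50 to 50, compute RHS = 14·y³ − 7, and check whether it is a (positive or negative) perfect cube.
Check small values of y:
  y = 0: RHS = -7 is not a perfect cube.
  y = 1: RHS = 7 is not a perfect cube.
  y = -1: RHS = -21 is not a perfect cube.
  y = 2: RHS = 105 is not a perfect cube.
  y = -2: RHS = -119 is not a perfect cube.
  y = 3: RHS = 371 is not a perfect cube.
  y = -3: RHS = -385 is not a perfect cube.
Continuing the search up to |y| = 50 finds no solutions either.
No (x, y) in the scanned range satisfies the equation.

No integer solutions with |y| ≤ 50.


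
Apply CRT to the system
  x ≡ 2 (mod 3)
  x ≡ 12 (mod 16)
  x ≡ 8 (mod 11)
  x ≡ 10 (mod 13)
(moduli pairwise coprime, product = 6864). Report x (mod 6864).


Product of moduli M = 3 · 16 · 11 · 13 = 6864.
Merge one congruence at a time:
  Start: x ≡ 2 (mod 3).
  Combine with x ≡ 12 (mod 16); new modulus lcm = 48.
    Write x = 2 + 3·t and substitute into x ≡ 12 (mod 16): 3·t ≡ 12 − 2 = 10 (mod 16).
    The inverse of 3 mod 16 is 11 (since 3·11 = 33 = 2·16 + 1), so t ≡ 11·10 = 110 ≡ 14 (mod 16).
    Then x = 2 + 3·14 = 44, valid modulo lcm(3, 16) = 48: x ≡ 44 (mod 48).
  Combine with x ≡ 8 (mod 11); new modulus lcm = 528.
    Write x = 44 + 48·t and substitute into x ≡ 8 (mod 11): 48·t ≡ 8 − 44 = -36 (mod 11).
    Reduce coefficients mod 11: 4·t ≡ 8 (mod 11).
    The inverse of 4 mod 11 is 3 (since 4·3 = 12 = 1·11 + 1), so t ≡ 3·8 = 24 ≡ 2 (mod 11).
    Then x = 44 + 48·2 = 140, valid modulo lcm(48, 11) = 528: x ≡ 140 (mod 528).
  Combine with x ≡ 10 (mod 13); new modulus lcm = 6864.
    Write x = 140 + 528·t and substitute into x ≡ 10 (mod 13): 528·t ≡ 10 − 140 = -130 (mod 13).
    Reduce coefficients mod 13: 8·t ≡ 0 (mod 13).
    The inverse of 8 mod 13 is 5 (since 8·5 = 40 = 3·13 + 1), so t ≡ 5·0 = 0 ≡ 0 (mod 13).
    Then x = 140 + 528·0 = 140, valid modulo lcm(528, 13) = 6864: x ≡ 140 (mod 6864).
Verify against each original: 140 mod 3 = 2, 140 mod 16 = 12, 140 mod 11 = 8, 140 mod 13 = 10.

x ≡ 140 (mod 6864).


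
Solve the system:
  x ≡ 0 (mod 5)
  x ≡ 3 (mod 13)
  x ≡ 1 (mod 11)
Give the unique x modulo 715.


Moduli 5, 13, 11 are pairwise coprime; by CRT there is a unique solution modulo M = 5 · 13 · 11 = 715.
Solve pairwise, accumulating the modulus:
  Start with x ≡ 0 (mod 5).
  Combine with x ≡ 3 (mod 13): since gcd(5, 13) = 1, we get a unique residue mod 65.
    Write x = 0 + 5·t and substitute into x ≡ 3 (mod 13): 5·t ≡ 3 − 0 = 3 (mod 13).
    The inverse of 5 mod 13 is 8 (since 5·8 = 40 = 3·13 + 1), so t ≡ 8·3 = 24 ≡ 11 (mod 13).
    Then x = 0 + 5·11 = 55, valid modulo lcm(5, 13) = 65: x ≡ 55 (mod 65).
  Combine with x ≡ 1 (mod 11): since gcd(65, 11) = 1, we get a unique residue mod 715.
    Write x = 55 + 65·t and substitute into x ≡ 1 (mod 11): 65·t ≡ 1 − 55 = -54 (mod 11).
    Reduce coefficients mod 11: 10·t ≡ 1 (mod 11).
    The inverse of 10 mod 11 is 10 (since 10·10 = 100 = 9·11 + 1), so t ≡ 10·1 = 10 ≡ 10 (mod 11).
    Then x = 55 + 65·10 = 705, valid modulo lcm(65, 11) = 715: x ≡ 705 (mod 715).
Verify: 705 mod 5 = 0 ✓, 705 mod 13 = 3 ✓, 705 mod 11 = 1 ✓.

x ≡ 705 (mod 715).


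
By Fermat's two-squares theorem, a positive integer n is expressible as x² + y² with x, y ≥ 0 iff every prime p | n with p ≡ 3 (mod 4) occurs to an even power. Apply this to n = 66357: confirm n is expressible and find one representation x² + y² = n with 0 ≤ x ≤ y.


Step 1: Factor n = 66357 = 3^2 · 73 · 101.
Step 2: Check the mod-4 condition on each prime factor: 3 ≡ 3 (mod 4), exponent 2 (must be even); 73 ≡ 1 (mod 4), exponent 1; 101 ≡ 1 (mod 4), exponent 1.
All primes ≡ 3 (mod 4) appear to even exponent (or don't appear), so by the two-squares theorem n IS expressible as a sum of two squares.
Step 3: Build a representation. Group n = k² · m with k = 3 and m = 73 · 101 = 7373 (a product of primes ≡ 1 (mod 4)); a representation of m scales to one of n via (k·x)² + (k·y)² = k²(x² + y²). Each prime p ≡ 1 (mod 4) is itself a sum of two squares; find a² by testing p − a² for a perfect square:
  73: 73 − 1² = 72, 73 − 2² = 69, 73 − 3² = 64 = 8² ⇒ 73 = 3² + 8².
  101: 101 − 1² = 100 = 10² ⇒ 101 = 1² + 10².
  Combine using the Brahmagupta–Fibonacci identity (a² + b²)(c² + d²) = (ac − bd)² + (ad + bc)² = (ac + bd)² + (ad − bc)²:
  73 · 101 = 7373: from (3² + 8²)(1² + 10²), take (3·1 − 8·10, 3·10 + 8·1) = (3 − 80, 30 + 8) = (-77, 38); dropping signs (only squares matter) gives (77, 38); check 77² + 38² = 5929 + 1444 = 7373 ✓.
  Scale by k = 3: (3·77, 3·38) = (231, 114).
Step 4: Order so x ≤ y and verify: 114² + 231² = 12996 + 53361 = 66357 = n. ✓

n = 66357 = 114² + 231² (one valid representation with x ≤ y).
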